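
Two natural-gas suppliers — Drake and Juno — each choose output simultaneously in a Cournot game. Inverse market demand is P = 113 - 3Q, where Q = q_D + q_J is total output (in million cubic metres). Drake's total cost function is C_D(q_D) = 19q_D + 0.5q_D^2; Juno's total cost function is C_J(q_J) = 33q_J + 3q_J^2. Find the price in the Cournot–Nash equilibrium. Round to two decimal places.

Drake's profit: π_D = (113 - 3Q)q_D - (19q_D + (1/2)q_D²). Setting ∂π_D/∂q_D = 0: 94 - 7q_D - 3(q_J) = 0.
Juno's profit: π_J = (113 - 3Q)q_J - (33q_J + 3q_J²). Setting ∂π_J/∂q_J = 0: 80 - 12q_J - 3(q_D) = 0.
Best responses: q_D = (94 - 3q_J)/7, q_J = (80 - 3q_D)/12.
Substituting one into the other gives q_D = 296/25 and q_J = 278/75.
Total output Q = 1166/75, so price P = 113 - 3·(1166/75) = 1659/25.

66.36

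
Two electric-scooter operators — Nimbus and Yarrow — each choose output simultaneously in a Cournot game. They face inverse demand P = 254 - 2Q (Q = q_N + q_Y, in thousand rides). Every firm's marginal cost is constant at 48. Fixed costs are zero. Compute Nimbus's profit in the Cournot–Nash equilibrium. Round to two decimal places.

2357.56

Each firm earns π_i = (254 - 2Q)q_i - 48q_i.
First-order condition (treating rivals' output as given): 206 - 4q_i - 2q_j = 0.
With identical firms every q_j equals q_i, so q_j = q_i and 206 = 6q_i, giving q_i = 103/3.
Price P = 254 - 2·(206/3) = 350/3.
Nimbus's profit: (350/3 - 48)·(103/3) = 2357.5556.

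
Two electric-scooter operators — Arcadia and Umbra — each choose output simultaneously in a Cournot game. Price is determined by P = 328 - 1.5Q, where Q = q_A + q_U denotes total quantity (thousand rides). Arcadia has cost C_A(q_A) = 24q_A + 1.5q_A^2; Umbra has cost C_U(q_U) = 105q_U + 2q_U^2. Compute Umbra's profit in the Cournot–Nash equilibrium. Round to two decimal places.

1723.18

Arcadia's profit: π_A = (328 - 1.5Q)q_A - (24q_A + (3/2)q_A²). Setting ∂π_A/∂q_A = 0: 304 - 6q_A - (3/2)(q_U) = 0.
Umbra's first-order condition: 223 - 7q_U - (3/2)(q_A) = 0.
Best responses: q_A = (304 - (3/2)q_U)/6, q_U = (223 - (3/2)q_A)/7.
Substituting one into the other gives q_A = 45.1195 and q_U = 1176/53.
Price P = 328 - (3/2)·67.3082 = 227.0377.
Umbra's profit: 227.0377·(1176/53) - 105·(1176/53) - 2(1176/53)² = 1723.1812.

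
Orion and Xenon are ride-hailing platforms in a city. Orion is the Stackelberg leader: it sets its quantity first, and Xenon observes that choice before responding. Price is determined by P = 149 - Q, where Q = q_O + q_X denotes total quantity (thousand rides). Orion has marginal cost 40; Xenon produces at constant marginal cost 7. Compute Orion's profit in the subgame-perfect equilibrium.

Solve by backward induction. Given q_O, the follower Xenon maximises π_X = (149 - q_O - q_X)q_X - 7q_X.
∂π_X/∂q_X = 142 - q_O - 2q_X = 0 gives the reaction function q_X = (142 - q_O)/2.
Orion substitutes q_X(q_O) into its own profit: π_O = q_O(149 - q_O - (142 - q_O)/2) - 40q_O = (78 - (1/2)q_O)q_O - 40q_O.
The leader's first-order condition 38 - q_O = 0 yields q_O = 38.
Then q_X = (142 - 38)/2 = 52.
Price P = 149 - 90 = 59.
Orion's profit: (59 - 40)·38 = 722.

722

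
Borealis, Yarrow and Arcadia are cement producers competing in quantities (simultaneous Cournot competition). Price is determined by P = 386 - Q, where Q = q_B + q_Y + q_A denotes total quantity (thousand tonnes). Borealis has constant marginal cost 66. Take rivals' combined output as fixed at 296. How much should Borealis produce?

With rivals' combined output fixed at 296, Borealis's profit is π_B = (386 - 296 - q_B)q_B - (66q_B) = (90 - q_B)q_B - (66q_B).
∂π_B/∂q_B = 24 - 2q_B = 0, so q_B = 12.

12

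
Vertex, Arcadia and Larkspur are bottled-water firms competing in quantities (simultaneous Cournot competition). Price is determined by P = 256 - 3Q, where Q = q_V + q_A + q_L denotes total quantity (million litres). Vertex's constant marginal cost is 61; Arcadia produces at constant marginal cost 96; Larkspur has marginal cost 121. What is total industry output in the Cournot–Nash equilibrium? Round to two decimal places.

40.83

Vertex's profit: π_V = (256 - 3Q)q_V - (61q_V). Setting ∂π_V/∂q_V = 0: 195 - 6q_V - 3(q_A + q_L) = 0.
Arcadia's profit: π_A = (256 - 3Q)q_A - (96q_A). Setting ∂π_A/∂q_A = 0: 160 - 6q_A - 3(q_V + q_L) = 0.
Larkspur's first-order condition: 135 - 6q_L - 3(q_V + q_A) = 0.
Adding the 3 first-order conditions: 490 − 12Q = 0, so Q = 245/6.
Back-substituting: q_V = (195 − 245/2)/3 = 145/6, q_A = (160 − 245/2)/3 = 25/2, q_L = (135 − 245/2)/3 = 25/6.
Total output Q = 145/6 + 25/2 + 25/6 = 245/6.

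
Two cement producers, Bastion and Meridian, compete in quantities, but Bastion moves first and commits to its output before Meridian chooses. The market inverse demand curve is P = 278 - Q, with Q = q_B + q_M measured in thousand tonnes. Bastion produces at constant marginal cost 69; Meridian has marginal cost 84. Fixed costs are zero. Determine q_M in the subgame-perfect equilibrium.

The follower Meridian best-responds to any q_B: π_M = (278 - Q)q_M - 84q_M.
Follower FOC: 194 - q_B - 2q_M = 0, so q_M(q_B) = (194 - q_B)/2.
Bastion substitutes q_M(q_B) into its own profit: π_B = q_B(278 - q_B - (194 - q_B)/2) - 69q_B = (181 - (1/2)q_B)q_B - 69q_B.
Leader FOC: 112 - q_B = 0, so q_B = 112.
Then q_M = (194 - 112)/2 = 41.

41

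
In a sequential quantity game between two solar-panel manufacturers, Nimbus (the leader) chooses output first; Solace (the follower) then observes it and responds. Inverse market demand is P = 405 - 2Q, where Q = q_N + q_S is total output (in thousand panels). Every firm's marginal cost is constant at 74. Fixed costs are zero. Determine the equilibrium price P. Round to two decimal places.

The follower Solace best-responds to any q_N: π_S = (405 - 2Q)q_S - 74q_S.
∂π_S/∂q_S = 331 - 2q_N - 4q_S = 0 gives the reaction function q_S = (331 - 2q_N)/4.
The leader anticipates this reaction. Substituting into P = 405 - 2Q gives P = 479/2 - q_N, so π_N = (479/2 - q_N)q_N - 74q_N.
The leader's first-order condition 331/2 - 2q_N = 0 yields q_N = 331/4.
Then q_S = (331 - 2·(331/4))/4 = 331/8.
Total output Q = 993/8, so price P = 405 - 2·(993/8) = 627/4.

156.75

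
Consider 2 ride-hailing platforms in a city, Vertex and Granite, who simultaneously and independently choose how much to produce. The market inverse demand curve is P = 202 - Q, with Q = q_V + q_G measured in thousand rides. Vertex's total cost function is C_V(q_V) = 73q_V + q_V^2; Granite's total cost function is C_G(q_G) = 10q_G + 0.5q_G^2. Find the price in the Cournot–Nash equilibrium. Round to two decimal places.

126.18

Vertex's profit: π_V = (202 - Q)q_V - (73q_V + q_V²). Setting ∂π_V/∂q_V = 0: 129 - 4q_V - (q_G) = 0.
Granite's first-order condition: 192 - 3q_G - (q_V) = 0.
Best responses: q_V = (129 - q_G)/4, q_G = (192 - q_V)/3.
Solving the pair: q_V = 195/11, q_G = 639/11.
Total output Q = 834/11, so price P = 202 - 834/11 = 1388/11.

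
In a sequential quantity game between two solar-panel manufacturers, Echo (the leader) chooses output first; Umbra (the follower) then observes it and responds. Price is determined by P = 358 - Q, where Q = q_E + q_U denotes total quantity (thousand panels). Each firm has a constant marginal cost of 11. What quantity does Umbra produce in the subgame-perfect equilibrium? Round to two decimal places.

86.75

Solve by backward induction. Given q_E, the follower Umbra maximises π_U = (358 - q_E - q_U)q_U - 11q_U.
∂π_U/∂q_U = 347 - q_E - 2q_U = 0 gives the reaction function q_U = (347 - q_E)/2.
Echo substitutes q_U(q_E) into its own profit: π_E = q_E(358 - q_E - (347 - q_E)/2) - 11q_E = (369/2 - (1/2)q_E)q_E - 11q_E.
Maximising: ∂π_E/∂q_E = 347/2 - q_E = 0, giving q_E = 347/2.
Then q_U = (347 - 347/2)/2 = 347/4.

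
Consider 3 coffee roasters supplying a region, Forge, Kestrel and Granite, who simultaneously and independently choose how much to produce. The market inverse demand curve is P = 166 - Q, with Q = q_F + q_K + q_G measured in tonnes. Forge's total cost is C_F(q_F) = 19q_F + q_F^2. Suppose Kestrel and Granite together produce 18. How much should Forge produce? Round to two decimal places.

With rivals' combined output fixed at 18, Forge's profit is π_F = (166 - 18 - q_F)q_F - (19q_F + q_F²) = (148 - q_F)q_F - (19q_F + q_F²).
∂π_F/∂q_F = 129 - 4q_F = 0, so q_F = 129/4.

32.25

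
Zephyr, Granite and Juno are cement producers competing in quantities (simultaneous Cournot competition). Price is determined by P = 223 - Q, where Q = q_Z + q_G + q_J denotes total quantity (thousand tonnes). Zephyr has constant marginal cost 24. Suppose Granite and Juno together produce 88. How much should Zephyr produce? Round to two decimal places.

55.50

With rivals' combined output fixed at 88, Zephyr's profit is π_Z = (223 - 88 - q_Z)q_Z - (24q_Z) = (135 - q_Z)q_Z - (24q_Z).
∂π_Z/∂q_Z = 111 - 2q_Z = 0, so q_Z = 111/2.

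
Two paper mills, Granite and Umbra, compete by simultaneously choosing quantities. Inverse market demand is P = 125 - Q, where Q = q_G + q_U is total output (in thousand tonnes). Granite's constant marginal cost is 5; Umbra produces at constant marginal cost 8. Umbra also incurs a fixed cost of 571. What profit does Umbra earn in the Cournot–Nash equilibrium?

873

Granite's profit: π_G = (125 - Q)q_G - (5q_G). Setting ∂π_G/∂q_G = 0: 120 - 2q_G - (q_U) = 0.
Umbra's profit: π_U = (125 - Q)q_U - (8q_U). Setting ∂π_U/∂q_U = 0: 117 - 2q_U - (q_G) = 0.
Best responses: q_G = (120 - q_U)/2, q_U = (117 - q_G)/2.
Solving the pair: q_G = 41, q_U = 38.
Price P = 125 - 79 = 46.
Umbra's profit: (46 - 8)·38 - 571 = 873.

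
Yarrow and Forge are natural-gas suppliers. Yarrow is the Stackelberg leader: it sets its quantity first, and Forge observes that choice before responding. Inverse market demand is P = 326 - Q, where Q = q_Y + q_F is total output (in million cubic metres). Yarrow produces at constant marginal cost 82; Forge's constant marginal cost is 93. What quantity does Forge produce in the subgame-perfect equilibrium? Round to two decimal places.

52.75

The follower Forge best-responds to any q_Y: π_F = (326 - Q)q_F - 93q_F.
Follower FOC: 233 - q_Y - 2q_F = 0, so q_F(q_Y) = (233 - q_Y)/2.
The leader anticipates this reaction. Substituting into P = 326 - Q gives P = 419/2 - (1/2)q_Y, so π_Y = (419/2 - (1/2)q_Y)q_Y - 82q_Y.
The leader's first-order condition 255/2 - q_Y = 0 yields q_Y = 255/2.
Then q_F = (233 - 255/2)/2 = 211/4.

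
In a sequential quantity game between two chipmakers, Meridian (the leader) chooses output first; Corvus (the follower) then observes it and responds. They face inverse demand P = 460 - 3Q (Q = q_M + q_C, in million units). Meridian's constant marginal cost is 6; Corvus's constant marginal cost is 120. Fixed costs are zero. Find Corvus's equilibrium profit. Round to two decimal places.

261.33

The follower Corvus best-responds to any q_M: π_C = (460 - 3Q)q_C - 120q_C.
Setting the follower's marginal profit to zero, 340 - 3q_M - 6q_C = 0, i.e. q_C = (340 - 3q_M)/6.
The leader anticipates this reaction. Substituting into P = 460 - 3Q gives P = 290 - (3/2)q_M, so π_M = (290 - (3/2)q_M)q_M - 6q_M.
Maximising: ∂π_M/∂q_M = 284 - 3q_M = 0, giving q_M = 284/3.
Then q_C = (340 - 3·(284/3))/6 = 28/3.
Price P = 460 - 3·104 = 148.
Corvus's profit: (148 - 120)·(28/3) = 784/3.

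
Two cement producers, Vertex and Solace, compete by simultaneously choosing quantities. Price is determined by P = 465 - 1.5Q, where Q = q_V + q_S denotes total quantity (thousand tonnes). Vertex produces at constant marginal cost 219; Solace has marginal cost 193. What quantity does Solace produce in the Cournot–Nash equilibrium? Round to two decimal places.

66.22

Vertex's profit: π_V = (465 - 1.5Q)q_V - (219q_V). Setting ∂π_V/∂q_V = 0: 246 - 3q_V - (3/2)(q_S) = 0.
Solace's profit: π_S = (465 - 1.5Q)q_S - (193q_S). Setting ∂π_S/∂q_S = 0: 272 - 3q_S - (3/2)(q_V) = 0.
So q_V = (246 - (3/2)q_S)/3 and q_S = (272 - (3/2)q_V)/3.
Substituting one into the other gives q_V = 440/9 and q_S = 596/9.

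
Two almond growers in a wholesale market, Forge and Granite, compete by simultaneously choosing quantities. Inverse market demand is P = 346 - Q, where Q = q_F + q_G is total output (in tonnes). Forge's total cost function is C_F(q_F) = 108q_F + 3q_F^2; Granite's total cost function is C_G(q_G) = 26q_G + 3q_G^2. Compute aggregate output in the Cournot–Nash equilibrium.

Forge's profit: π_F = (346 - Q)q_F - (108q_F + 3q_F²). Setting ∂π_F/∂q_F = 0: 238 - 8q_F - (q_G) = 0.
Granite's first-order condition: 320 - 8q_G - (q_F) = 0.
Best responses: q_F = (238 - q_G)/8, q_G = (320 - q_F)/8.
Solving the pair: q_F = 176/7, q_G = 258/7.
Total output Q = 176/7 + 258/7 = 62.

62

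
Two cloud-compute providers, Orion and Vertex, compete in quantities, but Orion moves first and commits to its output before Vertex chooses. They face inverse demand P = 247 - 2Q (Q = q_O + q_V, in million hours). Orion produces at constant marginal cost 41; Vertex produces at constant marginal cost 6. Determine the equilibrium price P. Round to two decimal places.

Solve by backward induction. Given q_O, the follower Vertex maximises π_V = (247 - 2q_O - 2q_V)q_V - 6q_V.
∂π_V/∂q_V = 241 - 2q_O - 4q_V = 0 gives the reaction function q_V = (241 - 2q_O)/4.
The leader anticipates this reaction. Substituting into P = 247 - 2Q gives P = 253/2 - q_O, so π_O = (253/2 - q_O)q_O - 41q_O.
Leader FOC: 171/2 - 2q_O = 0, so q_O = 171/4.
Then q_V = (241 - 2·(171/4))/4 = 311/8.
Total output Q = 653/8, so price P = 247 - 2·(653/8) = 335/4.

83.75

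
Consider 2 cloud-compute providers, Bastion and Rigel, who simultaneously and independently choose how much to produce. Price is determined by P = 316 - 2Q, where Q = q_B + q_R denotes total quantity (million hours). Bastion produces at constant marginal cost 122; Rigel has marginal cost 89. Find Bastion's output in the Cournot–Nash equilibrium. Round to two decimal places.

Bastion's profit: π_B = (316 - 2Q)q_B - (122q_B). Setting ∂π_B/∂q_B = 0: 194 - 4q_B - 2(q_R) = 0.
Rigel's profit: π_R = (316 - 2Q)q_R - (89q_R). Setting ∂π_R/∂q_R = 0: 227 - 4q_R - 2(q_B) = 0.
Rearranging gives the reaction functions q_B = (194 - 2q_R)/4 and q_R = (227 - 2q_B)/4.
Substituting one into the other gives q_B = 161/6 and q_R = 130/3.

26.83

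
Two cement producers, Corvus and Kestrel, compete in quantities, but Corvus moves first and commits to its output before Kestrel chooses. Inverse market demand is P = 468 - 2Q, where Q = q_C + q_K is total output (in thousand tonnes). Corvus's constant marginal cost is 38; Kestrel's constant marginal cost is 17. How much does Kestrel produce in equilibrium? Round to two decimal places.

61.63

The follower Kestrel best-responds to any q_C: π_K = (468 - 2Q)q_K - 17q_K.
Setting the follower's marginal profit to zero, 451 - 2q_C - 4q_K = 0, i.e. q_K = (451 - 2q_C)/4.
The leader anticipates this reaction. Substituting into P = 468 - 2Q gives P = 485/2 - q_C, so π_C = (485/2 - q_C)q_C - 38q_C.
Maximising: ∂π_C/∂q_C = 409/2 - 2q_C = 0, giving q_C = 409/4.
Then q_K = (451 - 2·(409/4))/4 = 493/8.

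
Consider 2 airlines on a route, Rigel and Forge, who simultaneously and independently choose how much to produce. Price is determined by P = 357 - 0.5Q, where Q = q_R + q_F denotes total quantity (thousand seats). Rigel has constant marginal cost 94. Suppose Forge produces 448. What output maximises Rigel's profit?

With the rival's output fixed at 448, Rigel's profit is π_R = (357 - (1/2)·448 - (1/2)q_R)q_R - (94q_R) = (133 - (1/2)q_R)q_R - (94q_R).
∂π_R/∂q_R = 39 - q_R = 0, so q_R = 39.

39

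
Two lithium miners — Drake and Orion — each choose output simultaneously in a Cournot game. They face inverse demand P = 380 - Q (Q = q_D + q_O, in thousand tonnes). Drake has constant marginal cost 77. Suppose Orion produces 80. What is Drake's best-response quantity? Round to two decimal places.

With the rival's output fixed at 80, Drake's profit is π_D = (380 - 80 - q_D)q_D - (77q_D) = (300 - q_D)q_D - (77q_D).
∂π_D/∂q_D = 223 - 2q_D = 0, so q_D = 223/2.

111.50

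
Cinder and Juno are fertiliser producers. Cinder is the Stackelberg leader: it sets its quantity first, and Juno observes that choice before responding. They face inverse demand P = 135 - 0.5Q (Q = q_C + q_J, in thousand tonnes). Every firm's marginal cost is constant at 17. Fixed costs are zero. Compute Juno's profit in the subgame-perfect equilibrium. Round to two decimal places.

1740.50

Solve by backward induction. Given q_C, the follower Juno maximises π_J = (135 - (1/2)q_C - (1/2)q_J)q_J - 17q_J.
∂π_J/∂q_J = 118 - (1/2)q_C - q_J = 0 gives the reaction function q_J = (118 - (1/2)q_C).
Cinder substitutes q_J(q_C) into its own profit: π_C = q_C(135 - (1/2)q_C - (118 - (1/2)q_C)/2) - 17q_C = (76 - (1/4)q_C)q_C - 17q_C.
The leader's first-order condition 59 - (1/2)q_C = 0 yields q_C = 118.
Then q_J = (118 - (1/2)·118) = 59.
Price P = 135 - (1/2)·177 = 93/2.
Juno's profit: (93/2 - 17)·59 = 1740.5000.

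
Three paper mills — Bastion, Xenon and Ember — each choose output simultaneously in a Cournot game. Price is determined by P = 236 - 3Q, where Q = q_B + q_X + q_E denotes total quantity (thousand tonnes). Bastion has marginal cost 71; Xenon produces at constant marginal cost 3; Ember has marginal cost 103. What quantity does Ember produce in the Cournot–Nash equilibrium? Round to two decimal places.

Bastion's profit: π_B = (236 - 3Q)q_B - (71q_B). Setting ∂π_B/∂q_B = 0: 165 - 6q_B - 3(q_X + q_E) = 0.
Xenon's first-order condition: 233 - 6q_X - 3(q_B + q_E) = 0.
Ember's profit: π_E = (236 - 3Q)q_E - (103q_E). Setting ∂π_E/∂q_E = 0: 133 - 6q_E - 3(q_B + q_X) = 0.
Summing all 3 equations gives 531 − 12Q = 0, hence Q = 177/4.
Back-substituting: q_B = (165 − 531/4)/3 = 43/4, q_X = (233 − 531/4)/3 = 401/12, q_E = (133 − 531/4)/3 = 1/12.

0.08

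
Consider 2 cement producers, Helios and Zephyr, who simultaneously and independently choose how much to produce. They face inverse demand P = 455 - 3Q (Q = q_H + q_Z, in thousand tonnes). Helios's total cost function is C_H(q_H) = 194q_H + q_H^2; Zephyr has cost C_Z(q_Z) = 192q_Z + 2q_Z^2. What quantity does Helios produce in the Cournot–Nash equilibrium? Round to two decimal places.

25.65

Helios's profit: π_H = (455 - 3Q)q_H - (194q_H + q_H²). Setting ∂π_H/∂q_H = 0: 261 - 8q_H - 3(q_Z) = 0.
Zephyr's profit: π_Z = (455 - 3Q)q_Z - (192q_Z + 2q_Z²). Setting ∂π_Z/∂q_Z = 0: 263 - 10q_Z - 3(q_H) = 0.
Best responses: q_H = (261 - 3q_Z)/8, q_Z = (263 - 3q_H)/10.
Substituting one into the other gives q_H = 1821/71 and q_Z = 1321/71.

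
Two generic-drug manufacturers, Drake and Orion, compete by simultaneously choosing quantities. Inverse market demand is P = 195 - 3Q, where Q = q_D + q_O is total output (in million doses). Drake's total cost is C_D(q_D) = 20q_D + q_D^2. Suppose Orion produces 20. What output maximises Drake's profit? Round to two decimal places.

With the rival's output fixed at 20, Drake's profit is π_D = (195 - 3·20 - 3q_D)q_D - (20q_D + q_D²) = (135 - 3q_D)q_D - (20q_D + q_D²).
∂π_D/∂q_D = 115 - 8q_D = 0, so q_D = 115/8.

14.38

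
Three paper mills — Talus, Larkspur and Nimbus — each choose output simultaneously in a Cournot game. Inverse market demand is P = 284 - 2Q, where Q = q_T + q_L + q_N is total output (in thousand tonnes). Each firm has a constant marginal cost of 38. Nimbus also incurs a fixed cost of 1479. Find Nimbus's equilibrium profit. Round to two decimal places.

A representative firm's profit is π_i = q_i(284 - 2Q) - 38q_i.
Setting ∂π_i/∂q_i = 0 with rivals' quantities fixed: 246 - 4q_i - 2·Σ_{j≠i} q_j = 0.
With identical firms every q_j equals q_i, so Σ_{j≠i} q_j = 2q_i and 246 = 8q_i, giving q_i = 123/4.
Price P = 284 - 2·(369/4) = 199/2.
Nimbus's profit: (199/2 - 38)·(123/4) - 1479 = 412.1250.

412.13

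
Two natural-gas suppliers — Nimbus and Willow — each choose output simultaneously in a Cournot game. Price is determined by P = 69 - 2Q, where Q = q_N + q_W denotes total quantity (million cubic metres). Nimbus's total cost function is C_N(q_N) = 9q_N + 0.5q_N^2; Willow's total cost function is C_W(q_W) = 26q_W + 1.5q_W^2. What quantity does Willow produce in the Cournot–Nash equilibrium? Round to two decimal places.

3.06

Nimbus's profit: π_N = (69 - 2Q)q_N - (9q_N + (1/2)q_N²). Setting ∂π_N/∂q_N = 0: 60 - 5q_N - 2(q_W) = 0.
Willow's profit: π_W = (69 - 2Q)q_W - (26q_W + (3/2)q_W²). Setting ∂π_W/∂q_W = 0: 43 - 7q_W - 2(q_N) = 0.
Best responses: q_N = (60 - 2q_W)/5, q_W = (43 - 2q_N)/7.
Solving the pair: q_N = 334/31, q_W = 95/31.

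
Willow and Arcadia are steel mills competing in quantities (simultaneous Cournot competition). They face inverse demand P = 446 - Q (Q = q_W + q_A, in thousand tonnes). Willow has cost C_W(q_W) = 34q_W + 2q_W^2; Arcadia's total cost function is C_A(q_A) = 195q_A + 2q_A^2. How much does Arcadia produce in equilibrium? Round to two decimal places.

Willow's profit: π_W = (446 - Q)q_W - (34q_W + 2q_W²). Setting ∂π_W/∂q_W = 0: 412 - 6q_W - (q_A) = 0.
Arcadia's profit: π_A = (446 - Q)q_A - (195q_A + 2q_A²). Setting ∂π_A/∂q_A = 0: 251 - 6q_A - (q_W) = 0.
So q_W = (412 - q_A)/6 and q_A = (251 - q_W)/6.
Solving the pair: q_W = 63.4571, q_A = 1094/35.

31.26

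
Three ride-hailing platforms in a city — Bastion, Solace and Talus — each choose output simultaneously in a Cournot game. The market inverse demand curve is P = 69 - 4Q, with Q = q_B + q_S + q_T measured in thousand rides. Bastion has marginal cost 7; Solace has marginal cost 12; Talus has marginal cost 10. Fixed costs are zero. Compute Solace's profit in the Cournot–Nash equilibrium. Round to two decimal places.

39.06

Bastion's profit: π_B = (69 - 4Q)q_B - (7q_B). Setting ∂π_B/∂q_B = 0: 62 - 8q_B - 4(q_S + q_T) = 0.
Solace's first-order condition: 57 - 8q_S - 4(q_B + q_T) = 0.
Talus's profit: π_T = (69 - 4Q)q_T - (10q_T). Setting ∂π_T/∂q_T = 0: 59 - 8q_T - 4(q_B + q_S) = 0.
Adding the 3 first-order conditions: 178 − 16Q = 0, so Q = 89/8.
Back-substituting: q_B = (62 − 89/2)/4 = 35/8, q_S = (57 − 89/2)/4 = 25/8, q_T = (59 − 89/2)/4 = 29/8.
Price P = 69 - 4·(89/8) = 49/2.
Solace's profit: (49/2 - 12)·(25/8) = 625/16.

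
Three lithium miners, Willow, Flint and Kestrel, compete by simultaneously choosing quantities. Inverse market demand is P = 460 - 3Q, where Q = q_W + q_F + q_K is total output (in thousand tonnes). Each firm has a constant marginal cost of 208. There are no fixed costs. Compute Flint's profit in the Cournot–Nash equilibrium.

A representative firm's profit is π_i = q_i(460 - 3Q) - 208q_i.
First-order condition (treating rivals' output as given): 252 - 6q_i - 3·Σ_{j≠i} q_j = 0.
With identical firms every q_j equals q_i, so Σ_{j≠i} q_j = 2q_i and 252 = 12q_i, giving q_i = 21.
Price P = 460 - 3·63 = 271.
Flint's profit: (271 - 208)·21 = 1323.

1323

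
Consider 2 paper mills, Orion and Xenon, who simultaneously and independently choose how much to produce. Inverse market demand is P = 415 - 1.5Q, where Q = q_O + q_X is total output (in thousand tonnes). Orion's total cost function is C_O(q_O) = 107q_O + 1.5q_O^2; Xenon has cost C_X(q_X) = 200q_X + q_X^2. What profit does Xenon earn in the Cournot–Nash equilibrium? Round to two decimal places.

2225.74

Orion's profit: π_O = (415 - 1.5Q)q_O - (107q_O + (3/2)q_O²). Setting ∂π_O/∂q_O = 0: 308 - 6q_O - (3/2)(q_X) = 0.
Xenon's first-order condition: 215 - 5q_X - (3/2)(q_O) = 0.
So q_O = (308 - (3/2)q_X)/6 and q_X = (215 - (3/2)q_O)/5.
Solving the pair: q_O = 43.8739, q_X = 1104/37.
Price P = 415 - (3/2)·73.7117 = 304.4324.
Xenon's profit: 304.4324·(1104/37) - 200·(1104/37) - (1104/37)² = 2225.7414.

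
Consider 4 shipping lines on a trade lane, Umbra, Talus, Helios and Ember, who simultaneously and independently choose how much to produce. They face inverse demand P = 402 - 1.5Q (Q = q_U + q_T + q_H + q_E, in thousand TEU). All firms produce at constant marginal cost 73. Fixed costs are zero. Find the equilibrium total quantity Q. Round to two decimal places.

Each firm earns π_i = (402 - 1.5Q)q_i - 73q_i.
First-order condition (treating rivals' output as given): 329 - 3q_i - (3/2)·Σ_{j≠i} q_j = 0.
By symmetry each firm produces the same amount; substituting Σ_{j≠i} q_j = 3q_i yields q_i = 329/(15/2) = 658/15.
Total output Q = 658/15 + 658/15 + 658/15 + 658/15 = 175.4667.

175.47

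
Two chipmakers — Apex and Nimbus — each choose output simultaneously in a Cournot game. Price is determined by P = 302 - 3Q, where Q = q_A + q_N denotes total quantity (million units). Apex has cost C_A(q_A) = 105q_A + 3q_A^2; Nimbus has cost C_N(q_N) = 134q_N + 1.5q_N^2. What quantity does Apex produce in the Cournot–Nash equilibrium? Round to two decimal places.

12.82

Apex's profit: π_A = (302 - 3Q)q_A - (105q_A + 3q_A²). Setting ∂π_A/∂q_A = 0: 197 - 12q_A - 3(q_N) = 0.
Nimbus's profit: π_N = (302 - 3Q)q_N - (134q_N + (3/2)q_N²). Setting ∂π_N/∂q_N = 0: 168 - 9q_N - 3(q_A) = 0.
So q_A = (197 - 3q_N)/12 and q_N = (168 - 3q_A)/9.
Solving the pair: q_A = 141/11, q_N = 475/33.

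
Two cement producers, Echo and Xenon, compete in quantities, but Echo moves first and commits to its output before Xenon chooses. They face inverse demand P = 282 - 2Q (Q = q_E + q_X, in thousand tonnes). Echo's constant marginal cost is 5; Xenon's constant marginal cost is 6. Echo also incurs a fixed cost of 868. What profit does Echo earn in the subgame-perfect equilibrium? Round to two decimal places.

3962.25

The follower Xenon best-responds to any q_E: π_X = (282 - 2Q)q_X - 6q_X.
Setting the follower's marginal profit to zero, 276 - 2q_E - 4q_X = 0, i.e. q_X = (276 - 2q_E)/4.
Echo substitutes q_X(q_E) into its own profit: π_E = q_E(282 - 2q_E - (276 - 2q_E)/2) - 5q_E = (144 - q_E)q_E - 5q_E.
The leader's first-order condition 139 - 2q_E = 0 yields q_E = 139/2.
Then q_X = (276 - 2·(139/2))/4 = 137/4.
Price P = 282 - 2·(415/4) = 149/2.
Echo's profit: (149/2 - 5)·(139/2) - 868 = 3962.2500.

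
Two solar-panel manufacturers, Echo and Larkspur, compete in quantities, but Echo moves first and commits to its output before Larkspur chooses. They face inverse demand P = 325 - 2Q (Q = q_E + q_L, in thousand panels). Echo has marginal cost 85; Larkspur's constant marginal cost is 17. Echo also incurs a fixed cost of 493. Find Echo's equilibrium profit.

1356

The follower Larkspur best-responds to any q_E: π_L = (325 - 2Q)q_L - 17q_L.
Follower FOC: 308 - 2q_E - 4q_L = 0, so q_L(q_E) = (308 - 2q_E)/4.
Echo substitutes q_L(q_E) into its own profit: π_E = q_E(325 - 2q_E - (308 - 2q_E)/2) - 85q_E = (171 - q_E)q_E - 85q_E.
Leader FOC: 86 - 2q_E = 0, so q_E = 43.
Then q_L = (308 - 2·43)/4 = 111/2.
Price P = 325 - 2·(197/2) = 128.
Echo's profit: (128 - 85)·43 - 493 = 1356.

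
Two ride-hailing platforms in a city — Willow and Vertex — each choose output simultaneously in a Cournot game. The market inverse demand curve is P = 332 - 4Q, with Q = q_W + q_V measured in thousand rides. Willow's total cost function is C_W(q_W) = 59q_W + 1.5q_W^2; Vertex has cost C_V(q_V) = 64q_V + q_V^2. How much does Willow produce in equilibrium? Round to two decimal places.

17.64

Willow's profit: π_W = (332 - 4Q)q_W - (59q_W + (3/2)q_W²). Setting ∂π_W/∂q_W = 0: 273 - 11q_W - 4(q_V) = 0.
Vertex's profit: π_V = (332 - 4Q)q_V - (64q_V + q_V²). Setting ∂π_V/∂q_V = 0: 268 - 10q_V - 4(q_W) = 0.
So q_W = (273 - 4q_V)/11 and q_V = (268 - 4q_W)/10.
Solving the pair: q_W = 829/47, q_V = 928/47.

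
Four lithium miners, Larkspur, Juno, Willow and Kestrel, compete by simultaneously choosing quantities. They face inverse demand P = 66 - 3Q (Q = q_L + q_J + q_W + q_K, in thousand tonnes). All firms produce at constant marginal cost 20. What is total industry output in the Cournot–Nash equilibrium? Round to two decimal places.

A representative firm's profit is π_i = q_i(66 - 3Q) - 20q_i.
First-order condition (treating rivals' output as given): 46 - 6q_i - 3·Σ_{j≠i} q_j = 0.
With identical firms every q_j equals q_i, so Σ_{j≠i} q_j = 3q_i and 46 = 15q_i, giving q_i = 46/15.
Total output Q = 46/15 + 46/15 + 46/15 + 46/15 = 184/15.

12.27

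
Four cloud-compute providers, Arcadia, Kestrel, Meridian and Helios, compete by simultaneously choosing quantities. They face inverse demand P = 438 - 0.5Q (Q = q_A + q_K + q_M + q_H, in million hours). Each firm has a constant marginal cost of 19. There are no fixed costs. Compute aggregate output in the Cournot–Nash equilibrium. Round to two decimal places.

670.40

Each firm earns π_i = (438 - 0.5Q)q_i - 19q_i.
First-order condition (treating rivals' output as given): 419 - q_i - (1/2)·Σ_{j≠i} q_j = 0.
By symmetry each firm produces the same amount; substituting Σ_{j≠i} q_j = 3q_i yields q_i = 419/(5/2) = 838/5.
Total output Q = 838/5 + 838/5 + 838/5 + 838/5 = 670.4000.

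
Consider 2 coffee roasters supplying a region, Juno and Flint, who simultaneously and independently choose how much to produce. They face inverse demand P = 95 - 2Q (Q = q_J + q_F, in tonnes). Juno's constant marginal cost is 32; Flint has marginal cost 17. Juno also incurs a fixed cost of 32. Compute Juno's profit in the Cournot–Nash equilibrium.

Juno's profit: π_J = (95 - 2Q)q_J - (32q_J). Setting ∂π_J/∂q_J = 0: 63 - 4q_J - 2(q_F) = 0.
Flint's first-order condition: 78 - 4q_F - 2(q_J) = 0.
Rearranging gives the reaction functions q_J = (63 - 2q_F)/4 and q_F = (78 - 2q_J)/4.
Solving the pair: q_J = 8, q_F = 31/2.
Price P = 95 - 2·(47/2) = 48.
Juno's profit: (48 - 32)·8 - 32 = 96.

96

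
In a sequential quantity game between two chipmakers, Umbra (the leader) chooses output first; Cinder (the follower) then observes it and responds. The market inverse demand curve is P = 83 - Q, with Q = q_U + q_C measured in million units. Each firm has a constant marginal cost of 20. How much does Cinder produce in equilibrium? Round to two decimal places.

15.75

Solve by backward induction. Given q_U, the follower Cinder maximises π_C = (83 - q_U - q_C)q_C - 20q_C.
Follower FOC: 63 - q_U - 2q_C = 0, so q_C(q_U) = (63 - q_U)/2.
Umbra substitutes q_C(q_U) into its own profit: π_U = q_U(83 - q_U - (63 - q_U)/2) - 20q_U = (103/2 - (1/2)q_U)q_U - 20q_U.
Maximising: ∂π_U/∂q_U = 63/2 - q_U = 0, giving q_U = 63/2.
Then q_C = (63 - 63/2)/2 = 63/4.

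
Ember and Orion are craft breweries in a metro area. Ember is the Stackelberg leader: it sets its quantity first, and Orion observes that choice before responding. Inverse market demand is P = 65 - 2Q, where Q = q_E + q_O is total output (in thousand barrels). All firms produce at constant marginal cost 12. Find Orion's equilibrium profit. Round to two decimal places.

87.78

The follower Orion best-responds to any q_E: π_O = (65 - 2Q)q_O - 12q_O.
Setting the follower's marginal profit to zero, 53 - 2q_E - 4q_O = 0, i.e. q_O = (53 - 2q_E)/4.
The leader anticipates this reaction. Substituting into P = 65 - 2Q gives P = 77/2 - q_E, so π_E = (77/2 - q_E)q_E - 12q_E.
Maximising: ∂π_E/∂q_E = 53/2 - 2q_E = 0, giving q_E = 53/4.
Then q_O = (53 - 2·(53/4))/4 = 53/8.
Price P = 65 - 2·(159/8) = 101/4.
Orion's profit: (101/4 - 12)·(53/8) = 87.7813.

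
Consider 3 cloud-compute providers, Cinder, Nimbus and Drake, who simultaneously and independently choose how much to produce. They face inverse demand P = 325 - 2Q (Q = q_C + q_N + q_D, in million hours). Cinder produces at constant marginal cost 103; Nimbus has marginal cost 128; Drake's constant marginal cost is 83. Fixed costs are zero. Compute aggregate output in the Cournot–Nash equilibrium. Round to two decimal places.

82.63

Cinder's profit: π_C = (325 - 2Q)q_C - (103q_C). Setting ∂π_C/∂q_C = 0: 222 - 4q_C - 2(q_N + q_D) = 0.
Nimbus's first-order condition: 197 - 4q_N - 2(q_C + q_D) = 0.
Drake's profit: π_D = (325 - 2Q)q_D - (83q_D). Setting ∂π_D/∂q_D = 0: 242 - 4q_D - 2(q_C + q_N) = 0.
Summing all 3 equations gives 661 − 8Q = 0, hence Q = 661/8.
Back-substituting: q_C = (222 − 661/4)/2 = 227/8, q_N = (197 − 661/4)/2 = 127/8, q_D = (242 − 661/4)/2 = 307/8.
Total output Q = 227/8 + 127/8 + 307/8 = 661/8.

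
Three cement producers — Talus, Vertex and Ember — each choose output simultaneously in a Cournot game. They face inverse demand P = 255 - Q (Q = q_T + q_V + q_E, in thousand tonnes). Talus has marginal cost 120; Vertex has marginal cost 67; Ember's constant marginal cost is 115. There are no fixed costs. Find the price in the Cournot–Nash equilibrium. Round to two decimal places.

Talus's profit: π_T = (255 - Q)q_T - (120q_T). Setting ∂π_T/∂q_T = 0: 135 - 2q_T - (q_V + q_E) = 0.
Vertex's first-order condition: 188 - 2q_V - (q_T + q_E) = 0.
Ember's first-order condition: 140 - 2q_E - (q_T + q_V) = 0.
Summing all 3 equations gives 463 − 4Q = 0, hence Q = 463/4.
Back-substituting: q_T = (135 − 463/4) = 77/4, q_V = (188 − 463/4) = 289/4, q_E = (140 − 463/4) = 97/4.
Total output Q = 463/4, so price P = 255 - 463/4 = 557/4.

139.25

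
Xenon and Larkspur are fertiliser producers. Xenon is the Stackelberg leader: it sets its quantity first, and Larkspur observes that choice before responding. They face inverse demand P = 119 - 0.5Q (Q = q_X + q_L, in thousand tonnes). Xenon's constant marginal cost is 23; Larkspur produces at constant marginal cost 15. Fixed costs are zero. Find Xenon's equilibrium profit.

1936

Solve by backward induction. Given q_X, the follower Larkspur maximises π_L = (119 - (1/2)q_X - (1/2)q_L)q_L - 15q_L.
∂π_L/∂q_L = 104 - (1/2)q_X - q_L = 0 gives the reaction function q_L = (104 - (1/2)q_X).
Xenon substitutes q_L(q_X) into its own profit: π_X = q_X(119 - (1/2)q_X - (104 - (1/2)q_X)/2) - 23q_X = (67 - (1/4)q_X)q_X - 23q_X.
The leader's first-order condition 44 - (1/2)q_X = 0 yields q_X = 88.
Then q_L = (104 - (1/2)·88) = 60.
Price P = 119 - (1/2)·148 = 45.
Xenon's profit: (45 - 23)·88 = 1936.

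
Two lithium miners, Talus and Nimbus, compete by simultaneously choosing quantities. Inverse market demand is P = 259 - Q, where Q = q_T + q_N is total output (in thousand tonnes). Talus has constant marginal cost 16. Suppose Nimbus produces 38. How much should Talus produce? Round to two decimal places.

With the rival's output fixed at 38, Talus's profit is π_T = (259 - 38 - q_T)q_T - (16q_T) = (221 - q_T)q_T - (16q_T).
∂π_T/∂q_T = 205 - 2q_T = 0, so q_T = 205/2.

102.50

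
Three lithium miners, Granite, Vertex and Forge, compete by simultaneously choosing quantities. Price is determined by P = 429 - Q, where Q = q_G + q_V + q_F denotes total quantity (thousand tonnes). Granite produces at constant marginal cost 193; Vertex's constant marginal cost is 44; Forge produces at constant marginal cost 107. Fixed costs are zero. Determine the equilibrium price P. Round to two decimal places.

193.25

Granite's profit: π_G = (429 - Q)q_G - (193q_G). Setting ∂π_G/∂q_G = 0: 236 - 2q_G - (q_V + q_F) = 0.
Vertex's profit: π_V = (429 - Q)q_V - (44q_V). Setting ∂π_V/∂q_V = 0: 385 - 2q_V - (q_G + q_F) = 0.
Forge's first-order condition: 322 - 2q_F - (q_G + q_V) = 0.
Adding the 3 conditions: 943 − 2Q − 2Q = 0, i.e. Q = 943/4.
Back-substituting: q_G = (236 − 943/4) = 1/4, q_V = (385 − 943/4) = 597/4, q_F = (322 − 943/4) = 345/4.
Total output Q = 943/4, so price P = 429 - 943/4 = 773/4.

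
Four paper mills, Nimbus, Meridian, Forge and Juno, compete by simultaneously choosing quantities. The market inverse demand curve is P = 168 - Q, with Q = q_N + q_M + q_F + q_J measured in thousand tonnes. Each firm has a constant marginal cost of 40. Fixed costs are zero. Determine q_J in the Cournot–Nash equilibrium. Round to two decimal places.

25.60

Each firm earns π_i = (168 - Q)q_i - 40q_i.
First-order condition (treating rivals' output as given): 128 - 2q_i - Σ_{j≠i} q_j = 0.
With identical firms every q_j equals q_i, so Σ_{j≠i} q_j = 3q_i and 128 = 5q_i, giving q_i = 128/5.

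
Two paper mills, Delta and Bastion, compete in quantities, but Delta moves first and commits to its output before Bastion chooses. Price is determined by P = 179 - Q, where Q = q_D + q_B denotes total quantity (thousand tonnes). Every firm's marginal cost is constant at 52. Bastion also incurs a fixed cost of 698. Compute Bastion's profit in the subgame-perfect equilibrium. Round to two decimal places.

310.06

Solve by backward induction. Given q_D, the follower Bastion maximises π_B = (179 - q_D - q_B)q_B - 52q_B.
Follower FOC: 127 - q_D - 2q_B = 0, so q_B(q_D) = (127 - q_D)/2.
The leader anticipates this reaction. Substituting into P = 179 - Q gives P = 231/2 - (1/2)q_D, so π_D = (231/2 - (1/2)q_D)q_D - 52q_D.
Leader FOC: 127/2 - q_D = 0, so q_D = 127/2.
Then q_B = (127 - 127/2)/2 = 127/4.
Price P = 179 - 381/4 = 335/4.
Bastion's profit: (335/4 - 52)·(127/4) - 698 = 310.0625.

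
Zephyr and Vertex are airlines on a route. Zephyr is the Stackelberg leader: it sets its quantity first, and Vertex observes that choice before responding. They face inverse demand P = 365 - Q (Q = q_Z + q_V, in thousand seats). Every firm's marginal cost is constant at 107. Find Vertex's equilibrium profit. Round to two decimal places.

4160.25

The follower Vertex best-responds to any q_Z: π_V = (365 - Q)q_V - 107q_V.
Setting the follower's marginal profit to zero, 258 - q_Z - 2q_V = 0, i.e. q_V = (258 - q_Z)/2.
The leader anticipates this reaction. Substituting into P = 365 - Q gives P = 236 - (1/2)q_Z, so π_Z = (236 - (1/2)q_Z)q_Z - 107q_Z.
Leader FOC: 129 - q_Z = 0, so q_Z = 129.
Then q_V = (258 - 129)/2 = 129/2.
Price P = 365 - 387/2 = 343/2.
Vertex's profit: (343/2 - 107)·(129/2) = 4160.2500.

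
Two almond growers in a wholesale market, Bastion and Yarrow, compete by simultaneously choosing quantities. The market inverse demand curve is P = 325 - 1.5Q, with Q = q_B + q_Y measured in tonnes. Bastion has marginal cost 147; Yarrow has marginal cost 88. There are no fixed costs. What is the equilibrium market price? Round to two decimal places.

Bastion's profit: π_B = (325 - 1.5Q)q_B - (147q_B). Setting ∂π_B/∂q_B = 0: 178 - 3q_B - (3/2)(q_Y) = 0.
Yarrow's profit: π_Y = (325 - 1.5Q)q_Y - (88q_Y). Setting ∂π_Y/∂q_Y = 0: 237 - 3q_Y - (3/2)(q_B) = 0.
Best responses: q_B = (178 - (3/2)q_Y)/3, q_Y = (237 - (3/2)q_B)/3.
Solving the pair: q_B = 238/9, q_Y = 592/9.
Total output Q = 830/9, so price P = 325 - (3/2)·(830/9) = 560/3.

186.67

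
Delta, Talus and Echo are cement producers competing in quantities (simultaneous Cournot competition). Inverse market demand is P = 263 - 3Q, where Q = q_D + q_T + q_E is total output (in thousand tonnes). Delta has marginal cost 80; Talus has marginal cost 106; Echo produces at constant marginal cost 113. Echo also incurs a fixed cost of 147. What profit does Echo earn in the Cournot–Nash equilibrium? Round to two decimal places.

105.08

Delta's profit: π_D = (263 - 3Q)q_D - (80q_D). Setting ∂π_D/∂q_D = 0: 183 - 6q_D - 3(q_T + q_E) = 0.
Talus's first-order condition: 157 - 6q_T - 3(q_D + q_E) = 0.
Echo's profit: π_E = (263 - 3Q)q_E - (113q_E). Setting ∂π_E/∂q_E = 0: 150 - 6q_E - 3(q_D + q_T) = 0.
Summing all 3 equations gives 490 − 12Q = 0, hence Q = 245/6.
Back-substituting: q_D = (183 − 245/2)/3 = 121/6, q_T = (157 − 245/2)/3 = 23/2, q_E = (150 − 245/2)/3 = 55/6.
Price P = 263 - 3·(245/6) = 281/2.
Echo's profit: (281/2 - 113)·(55/6) - 147 = 1261/12.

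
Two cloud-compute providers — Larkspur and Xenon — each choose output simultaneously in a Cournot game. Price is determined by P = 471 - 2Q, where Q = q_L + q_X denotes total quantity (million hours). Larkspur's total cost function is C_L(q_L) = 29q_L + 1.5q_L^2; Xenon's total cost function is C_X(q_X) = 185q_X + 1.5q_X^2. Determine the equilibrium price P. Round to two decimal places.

Larkspur's profit: π_L = (471 - 2Q)q_L - (29q_L + (3/2)q_L²). Setting ∂π_L/∂q_L = 0: 442 - 7q_L - 2(q_X) = 0.
Xenon's profit: π_X = (471 - 2Q)q_X - (185q_X + (3/2)q_X²). Setting ∂π_X/∂q_X = 0: 286 - 7q_X - 2(q_L) = 0.
Best responses: q_L = (442 - 2q_X)/7, q_X = (286 - 2q_L)/7.
Substituting one into the other gives q_L = 56.0444 and q_X = 1118/45.
Total output Q = 728/9, so price P = 471 - 2·(728/9) = 309.2222.

309.22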